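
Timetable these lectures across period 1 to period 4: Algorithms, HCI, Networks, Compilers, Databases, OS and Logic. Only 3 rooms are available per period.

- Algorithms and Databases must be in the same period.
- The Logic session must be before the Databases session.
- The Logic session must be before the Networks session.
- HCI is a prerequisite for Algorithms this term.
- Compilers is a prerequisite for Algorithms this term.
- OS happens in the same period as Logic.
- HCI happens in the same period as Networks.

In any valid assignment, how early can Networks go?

Precedence pushes Networks to at least period 2; Networks must be in the same period as HCI, which can't be after period 3, so Networks is at most period 3.
Networks at period 2 is achievable: Databases -> period 3; Networks -> period 2; Compilers -> period 1; HCI -> period 2; Algorithms -> period 3; Logic -> period 1; OS -> period 1.

period 2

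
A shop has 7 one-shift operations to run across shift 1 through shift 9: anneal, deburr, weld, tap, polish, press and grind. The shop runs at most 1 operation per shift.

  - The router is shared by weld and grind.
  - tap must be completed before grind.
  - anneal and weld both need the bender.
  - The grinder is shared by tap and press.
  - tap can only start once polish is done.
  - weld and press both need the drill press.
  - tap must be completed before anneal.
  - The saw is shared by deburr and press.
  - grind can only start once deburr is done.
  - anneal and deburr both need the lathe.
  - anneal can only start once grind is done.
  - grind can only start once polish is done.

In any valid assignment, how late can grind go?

shift 8

Precedence pushes grind to at least shift 3; downstream work caps grind at shift 8.
grind at shift 8 is achievable: anneal in shift 9; deburr in shift 3; weld in shift 4; press in shift 5; grind in shift 8; polish in shift 1; tap in shift 2.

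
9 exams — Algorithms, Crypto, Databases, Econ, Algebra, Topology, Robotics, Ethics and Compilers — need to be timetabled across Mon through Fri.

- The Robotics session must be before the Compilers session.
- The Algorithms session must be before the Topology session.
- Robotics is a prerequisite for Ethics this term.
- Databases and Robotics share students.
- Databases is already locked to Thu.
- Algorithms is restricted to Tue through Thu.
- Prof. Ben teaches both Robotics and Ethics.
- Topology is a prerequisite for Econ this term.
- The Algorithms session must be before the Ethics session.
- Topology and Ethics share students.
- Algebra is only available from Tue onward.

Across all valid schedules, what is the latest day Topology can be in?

Precedence pushes Topology to at least Wed; downstream work caps Topology at Thu.
Topology at Thu is achievable: Compilers in Tue; Ethics in Wed; Crypto in Mon; Topology in Thu; Algorithms in Tue; Robotics in Mon; Econ in Fri; Databases in Thu; Algebra in Tue.

Thu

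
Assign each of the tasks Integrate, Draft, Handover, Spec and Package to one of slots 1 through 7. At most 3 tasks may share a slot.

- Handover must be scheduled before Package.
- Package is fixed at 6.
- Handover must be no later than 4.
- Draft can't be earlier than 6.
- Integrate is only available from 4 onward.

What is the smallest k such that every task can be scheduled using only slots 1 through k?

6 slots

The precedence chain requires at least 2 distinct slots.
With at most 3 per slot and 5 tasks, at least 2 slots are needed.
Draft can't be placed before 6, so the schedule must run through at least slot 6.
6 works (last occupied slot: 6): for example Spec=1; Draft=6; Handover=1; Integrate=4; Package=6.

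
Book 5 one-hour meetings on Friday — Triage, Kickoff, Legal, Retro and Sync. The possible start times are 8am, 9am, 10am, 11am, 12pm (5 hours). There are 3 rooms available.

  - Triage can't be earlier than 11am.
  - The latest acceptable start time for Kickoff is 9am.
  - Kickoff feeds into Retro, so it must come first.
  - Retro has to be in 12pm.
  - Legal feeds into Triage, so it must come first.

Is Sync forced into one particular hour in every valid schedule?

No

Sync can be 8am (e.g. Sync=8am, Retro=12pm, Legal=8am, Kickoff=8am, Triage=11am) or 9am (e.g. Sync=9am; Legal=8am; Triage=11am; Kickoff=8am; Retro=12pm).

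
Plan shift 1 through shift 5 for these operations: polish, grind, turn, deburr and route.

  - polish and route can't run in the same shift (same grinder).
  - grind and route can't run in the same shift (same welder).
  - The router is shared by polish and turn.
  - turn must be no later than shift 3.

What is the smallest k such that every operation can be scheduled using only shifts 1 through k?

2

Could 1 shift be enough, i.e. nothing placed later than shift 1? No: route can't share with polish (shift 1) → nothing is left.
So 1 shift is not enough.
2 works (last occupied shift: shift 2): for example polish -> shift 1, turn -> shift 2, grind -> shift 1, deburr -> shift 1, route -> shift 2.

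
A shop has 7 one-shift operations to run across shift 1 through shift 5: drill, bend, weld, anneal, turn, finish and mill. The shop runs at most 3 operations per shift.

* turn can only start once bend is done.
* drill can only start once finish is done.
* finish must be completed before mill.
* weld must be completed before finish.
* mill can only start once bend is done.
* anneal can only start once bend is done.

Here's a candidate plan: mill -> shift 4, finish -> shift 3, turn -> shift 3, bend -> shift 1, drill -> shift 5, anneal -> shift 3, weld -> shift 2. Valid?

Yes, all constraints hold

mill can only start once bend is done — holds.
finish must be completed before mill — holds.
anneal can only start once bend is done — holds.
drill can only start once finish is done — holds.
The shop runs at most 3 operations per shift — holds.
turn can only start once bend is done — holds.
weld must be completed before finish — holds.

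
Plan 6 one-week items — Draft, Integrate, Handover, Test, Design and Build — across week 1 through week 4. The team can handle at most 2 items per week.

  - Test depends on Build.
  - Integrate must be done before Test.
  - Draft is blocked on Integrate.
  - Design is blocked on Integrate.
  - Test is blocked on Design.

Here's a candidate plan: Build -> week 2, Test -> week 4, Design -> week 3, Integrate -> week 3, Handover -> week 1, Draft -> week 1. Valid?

Draft is blocked on Integrate — violated.
Integrate must be done before Test — holds.
Test is blocked on Design — holds.
The team can handle at most 2 items per week — holds.
Design is blocked on Integrate — violated.
Test depends on Build — holds.

Invalid. Draft is blocked on Integrate.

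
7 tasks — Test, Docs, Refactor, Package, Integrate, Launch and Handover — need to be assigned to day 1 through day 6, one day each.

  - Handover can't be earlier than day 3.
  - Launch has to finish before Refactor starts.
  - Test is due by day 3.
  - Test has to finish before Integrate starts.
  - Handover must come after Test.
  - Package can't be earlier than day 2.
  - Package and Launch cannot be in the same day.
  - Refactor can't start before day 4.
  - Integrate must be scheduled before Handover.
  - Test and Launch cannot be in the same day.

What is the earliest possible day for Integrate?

day 2

Precedence pushes Integrate to at least day 2; downstream work caps Integrate at day 5.
Integrate at day 2 is achievable: Integrate=day 2, Launch=day 3, Test=day 1, Refactor=day 4, Docs=day 1, Package=day 2, Handover=day 3.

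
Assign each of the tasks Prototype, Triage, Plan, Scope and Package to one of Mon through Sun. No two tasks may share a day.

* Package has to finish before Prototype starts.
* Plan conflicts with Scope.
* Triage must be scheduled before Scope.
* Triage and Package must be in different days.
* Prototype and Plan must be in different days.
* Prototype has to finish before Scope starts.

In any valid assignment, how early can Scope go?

Thu

Precedence pushes Scope to at least Wed.
Scope at Thu is achievable: Prototype -> Tue, Triage -> Wed, Package -> Mon, Scope -> Thu, Plan -> Fri.
Nothing earlier works — the conflict and capacity constraints rule out every day before Thu.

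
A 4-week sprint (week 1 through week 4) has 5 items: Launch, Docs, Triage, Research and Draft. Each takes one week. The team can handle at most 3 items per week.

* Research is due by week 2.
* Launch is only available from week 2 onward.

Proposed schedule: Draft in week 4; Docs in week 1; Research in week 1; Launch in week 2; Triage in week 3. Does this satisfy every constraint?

Research is due by week 2 — holds.
The team can handle at most 3 items per week — holds.
Launch is only available from week 2 onward — holds.

Valid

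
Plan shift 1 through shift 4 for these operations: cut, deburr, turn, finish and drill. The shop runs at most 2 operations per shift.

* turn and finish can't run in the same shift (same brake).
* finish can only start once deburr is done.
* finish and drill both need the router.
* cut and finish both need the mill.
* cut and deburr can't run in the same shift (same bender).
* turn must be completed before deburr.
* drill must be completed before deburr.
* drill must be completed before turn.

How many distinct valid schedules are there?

Enumerating: turn -> shift 2; finish -> shift 4; cut -> shift 1; drill -> shift 1; deburr -> shift 3 | turn in shift 2, cut in shift 2, finish in shift 4, deburr in shift 3, drill in shift 1.

2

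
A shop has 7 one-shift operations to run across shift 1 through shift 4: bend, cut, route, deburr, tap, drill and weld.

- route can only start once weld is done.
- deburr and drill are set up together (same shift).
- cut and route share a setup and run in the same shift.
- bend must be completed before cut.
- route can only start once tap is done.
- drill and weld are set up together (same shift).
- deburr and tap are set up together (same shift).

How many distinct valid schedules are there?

14

Splitting on bend: it can be shift 1 (6), shift 2 (5), shift 3 (3). Listing each branch's schedules as (cut, route, deburr, tap, drill, weld) by shift number:
bend=shift 1: (2,2,1,1,1,1) (3,3,1,1,1,1) (3,3,2,2,2,2) (4,4,1,1,1,1) (4,4,2,2,2,2) (4,4,3,3,3,3) — 6.
bend=shift 2: (3,3,1,1,1,1) (3,3,2,2,2,2) (4,4,1,1,1,1) (4,4,2,2,2,2) (4,4,3,3,3,3) — 5.
bend=shift 3: (4,4,1,1,1,1) (4,4,2,2,2,2) (4,4,3,3,3,3) — 3.
Summing: 6 + 5 + 3 = 14.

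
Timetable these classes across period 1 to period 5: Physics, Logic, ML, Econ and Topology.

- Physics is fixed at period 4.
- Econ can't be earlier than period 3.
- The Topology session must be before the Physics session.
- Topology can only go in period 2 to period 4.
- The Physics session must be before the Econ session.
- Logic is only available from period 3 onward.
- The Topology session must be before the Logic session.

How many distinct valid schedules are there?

25

Splitting on Logic: it can be period 3 (5), period 4 (10), period 5 (10). Listing each branch's schedules as (Physics, ML, Econ, Topology) by period number:
Logic=period 3: (4,1,5,2) (4,2,5,2) (4,3,5,2) (4,4,5,2) (4,5,5,2) — 5.
Logic=period 4: (4,1,5,2) (4,1,5,3) (4,2,5,2) (4,2,5,3) (4,3,5,2) (4,3,5,3) (4,4,5,2) (4,4,5,3) (4,5,5,2) (4,5,5,3) — 10.
Logic=period 5: (4,1,5,2) (4,1,5,3) (4,2,5,2) (4,2,5,3) (4,3,5,2) (4,3,5,3) (4,4,5,2) (4,4,5,3) (4,5,5,2) (4,5,5,3) — 10.
Summing: 5 + 10 + 10 = 25.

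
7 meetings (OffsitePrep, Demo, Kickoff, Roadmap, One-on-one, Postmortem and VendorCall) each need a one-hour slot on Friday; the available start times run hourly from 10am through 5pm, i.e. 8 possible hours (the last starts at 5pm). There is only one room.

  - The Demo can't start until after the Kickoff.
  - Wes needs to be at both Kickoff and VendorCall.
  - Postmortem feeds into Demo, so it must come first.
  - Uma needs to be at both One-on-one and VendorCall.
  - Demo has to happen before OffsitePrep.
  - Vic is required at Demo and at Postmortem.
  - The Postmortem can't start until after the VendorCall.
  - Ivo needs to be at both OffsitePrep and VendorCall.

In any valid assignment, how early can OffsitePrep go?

Precedence pushes OffsitePrep to at least 1pm.
OffsitePrep at 2pm is achievable: Kickoff in 12pm; VendorCall in 10am; Postmortem in 11am; Roadmap in 3pm; OffsitePrep in 2pm; Demo in 1pm; One-on-one in 4pm.
Nothing earlier works — the conflict and capacity constraints rule out every hour before 2pm.

2pm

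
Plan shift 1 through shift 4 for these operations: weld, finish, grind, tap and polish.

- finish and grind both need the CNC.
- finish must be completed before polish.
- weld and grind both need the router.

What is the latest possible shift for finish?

shift 3

Downstream work caps finish at shift 3.
finish at shift 3 is achievable: weld -> shift 1, finish -> shift 3, polish -> shift 4, tap -> shift 1, grind -> shift 2.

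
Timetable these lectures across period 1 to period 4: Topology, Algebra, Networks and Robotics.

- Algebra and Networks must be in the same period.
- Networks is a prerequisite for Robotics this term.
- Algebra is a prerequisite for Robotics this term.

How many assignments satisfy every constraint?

Splitting on Topology: it can be period 1 (6), period 2 (6), period 3 (6), period 4 (6). Listing each branch's schedules as (Algebra, Networks, Robotics) by period number:
Topology=period 1: (1,1,2) (1,1,3) (1,1,4) (2,2,3) (2,2,4) (3,3,4) — 6.
Topology=period 2: (1,1,2) (1,1,3) (1,1,4) (2,2,3) (2,2,4) (3,3,4) — 6.
Topology=period 3: (1,1,2) (1,1,3) (1,1,4) (2,2,3) (2,2,4) (3,3,4) — 6.
Topology=period 4: (1,1,2) (1,1,3) (1,1,4) (2,2,3) (2,2,4) (3,3,4) — 6.
Summing: 6 + 6 + 6 + 6 = 24.

24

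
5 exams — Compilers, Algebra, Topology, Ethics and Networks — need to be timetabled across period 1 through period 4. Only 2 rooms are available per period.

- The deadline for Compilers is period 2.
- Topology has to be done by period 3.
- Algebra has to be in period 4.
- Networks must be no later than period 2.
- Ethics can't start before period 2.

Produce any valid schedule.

Networks -> period 1, Topology -> period 2, Algebra -> period 4, Ethics -> period 2, Compilers -> period 1

Checking: Topology=period 2 in [period 1,period 3]; Compilers=period 1 in [period 1,period 2]; Ethics=period 2 in [period 2,period 4]; Networks=period 1 in [period 1,period 2]; Algebra=period 4 in [period 4,period 4]; max 2 per period (cap 2).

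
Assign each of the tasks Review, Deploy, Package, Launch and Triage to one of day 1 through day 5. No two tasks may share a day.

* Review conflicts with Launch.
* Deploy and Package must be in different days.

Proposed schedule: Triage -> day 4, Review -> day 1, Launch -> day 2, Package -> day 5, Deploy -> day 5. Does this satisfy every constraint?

Deploy and Package must be in different days — violated.
No two tasks may share a day — violated.
Review conflicts with Launch — holds.

No. Deploy and Package must be in different days is not satisfied.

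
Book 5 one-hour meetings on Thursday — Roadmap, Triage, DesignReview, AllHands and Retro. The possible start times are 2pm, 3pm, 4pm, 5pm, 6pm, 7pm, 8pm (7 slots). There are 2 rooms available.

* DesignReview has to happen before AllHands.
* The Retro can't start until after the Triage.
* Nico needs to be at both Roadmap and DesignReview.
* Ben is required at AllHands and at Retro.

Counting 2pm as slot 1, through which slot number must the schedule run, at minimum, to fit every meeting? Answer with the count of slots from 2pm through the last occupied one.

The precedence chain requires at least 2 distinct slots.
With at most 2 per slot and 5 meetings, at least 3 slots are needed.
3 works (last occupied slot: 4pm): for example DesignReview in 2pm, Retro in 4pm, Roadmap in 3pm, Triage in 2pm, AllHands in 3pm.

3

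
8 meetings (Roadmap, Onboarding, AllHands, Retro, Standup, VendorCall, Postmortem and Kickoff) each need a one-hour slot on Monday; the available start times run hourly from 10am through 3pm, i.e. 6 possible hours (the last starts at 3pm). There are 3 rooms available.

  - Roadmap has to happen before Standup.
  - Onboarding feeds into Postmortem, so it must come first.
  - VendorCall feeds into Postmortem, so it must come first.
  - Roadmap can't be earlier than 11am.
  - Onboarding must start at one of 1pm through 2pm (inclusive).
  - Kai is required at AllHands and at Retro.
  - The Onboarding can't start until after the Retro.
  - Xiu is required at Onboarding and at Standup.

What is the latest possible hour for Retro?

Downstream work caps Retro at 1pm.
Retro at 1pm is achievable: Onboarding -> 2pm, AllHands -> 10am, Standup -> 12pm, Roadmap -> 11am, Postmortem -> 3pm, Retro -> 1pm, VendorCall -> 10am, Kickoff -> 10am.

1pm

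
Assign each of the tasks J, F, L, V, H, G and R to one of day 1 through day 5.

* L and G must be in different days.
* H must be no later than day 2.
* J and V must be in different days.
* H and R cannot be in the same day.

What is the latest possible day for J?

J at day 5 is achievable: J -> day 5, G -> day 2, F -> day 1, L -> day 1, R -> day 2, V -> day 1, H -> day 1.

day 5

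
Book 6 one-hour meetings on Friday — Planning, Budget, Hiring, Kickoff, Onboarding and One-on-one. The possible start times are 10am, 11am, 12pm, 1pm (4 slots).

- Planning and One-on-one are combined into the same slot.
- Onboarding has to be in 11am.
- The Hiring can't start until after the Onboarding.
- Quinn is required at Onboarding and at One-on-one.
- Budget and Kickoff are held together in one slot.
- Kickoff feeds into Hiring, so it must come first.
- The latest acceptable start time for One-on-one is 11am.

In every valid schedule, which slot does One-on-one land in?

One-on-one's window is 10am–11am.
Onboarding is fixed at 11am, and One-on-one can't share a slot with Onboarding.
So One-on-one must be 10am.

10am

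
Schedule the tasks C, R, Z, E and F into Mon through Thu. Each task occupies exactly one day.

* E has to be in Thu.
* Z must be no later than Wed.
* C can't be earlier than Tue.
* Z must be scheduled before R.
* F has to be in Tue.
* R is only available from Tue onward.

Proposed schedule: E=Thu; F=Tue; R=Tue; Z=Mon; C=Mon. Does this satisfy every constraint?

C can't be earlier than Tue — violated.
F has to be in Tue — holds.
R is only available from Tue onward — holds.
E has to be in Thu — holds.
Z must be no later than Wed — holds.
Z must be scheduled before R — holds.

No. C can't be earlier than Tue is not satisfied.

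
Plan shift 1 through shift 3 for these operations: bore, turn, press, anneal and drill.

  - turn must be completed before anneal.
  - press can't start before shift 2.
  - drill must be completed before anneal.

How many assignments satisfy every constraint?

30

Splitting on bore: it can be shift 1 (10), shift 2 (10), shift 3 (10). Listing each branch's schedules as (turn, press, anneal, drill) by shift number:
bore=shift 1: (1,2,2,1) (1,2,3,1) (1,2,3,2) (1,3,2,1) (1,3,3,1) (1,3,3,2) (2,2,3,1) (2,2,3,2) (2,3,3,1) (2,3,3,2) — 10.
bore=shift 2: (1,2,2,1) (1,2,3,1) (1,2,3,2) (1,3,2,1) (1,3,3,1) (1,3,3,2) (2,2,3,1) (2,2,3,2) (2,3,3,1) (2,3,3,2) — 10.
bore=shift 3: (1,2,2,1) (1,2,3,1) (1,2,3,2) (1,3,2,1) (1,3,3,1) (1,3,3,2) (2,2,3,1) (2,2,3,2) (2,3,3,1) (2,3,3,2) — 10.
Summing: 10 + 10 + 10 = 30.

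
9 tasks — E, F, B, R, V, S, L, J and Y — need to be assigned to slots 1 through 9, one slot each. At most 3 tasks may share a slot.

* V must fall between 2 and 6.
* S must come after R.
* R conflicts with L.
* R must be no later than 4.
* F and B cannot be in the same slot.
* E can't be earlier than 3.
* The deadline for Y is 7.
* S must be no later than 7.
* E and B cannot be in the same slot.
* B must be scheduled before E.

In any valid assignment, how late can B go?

8

Downstream work caps B at 8.
B at 8 is achievable: E=9, V=2, J=3, L=2, S=2, B=8, Y=1, F=1, R=1.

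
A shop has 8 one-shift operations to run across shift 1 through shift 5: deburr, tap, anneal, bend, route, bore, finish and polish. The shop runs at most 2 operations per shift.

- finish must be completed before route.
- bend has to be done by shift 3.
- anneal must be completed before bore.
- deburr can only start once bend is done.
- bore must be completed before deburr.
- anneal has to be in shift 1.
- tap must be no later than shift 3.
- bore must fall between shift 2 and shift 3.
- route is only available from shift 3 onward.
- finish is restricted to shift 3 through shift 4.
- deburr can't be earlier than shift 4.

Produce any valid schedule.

route in shift 4; anneal in shift 1; deburr in shift 4; bore in shift 2; tap in shift 2; finish in shift 3; bend in shift 1; polish in shift 3

Checking: bore(shift 2) before deburr(shift 4); anneal(shift 1) before bore(shift 2); finish(shift 3) before route(shift 4); bend(shift 1) before deburr(shift 4); anneal=shift 1 in [shift 1,shift 1]; finish=shift 3 in [shift 3,shift 4]; tap=shift 2 in [shift 1,shift 3]; route=shift 4 in [shift 3,shift 5]; bend=shift 1 in [shift 1,shift 3]; bore=shift 2 in [shift 2,shift 3]; deburr=shift 4 in [shift 4,shift 5]; max 2 per shift (cap 2).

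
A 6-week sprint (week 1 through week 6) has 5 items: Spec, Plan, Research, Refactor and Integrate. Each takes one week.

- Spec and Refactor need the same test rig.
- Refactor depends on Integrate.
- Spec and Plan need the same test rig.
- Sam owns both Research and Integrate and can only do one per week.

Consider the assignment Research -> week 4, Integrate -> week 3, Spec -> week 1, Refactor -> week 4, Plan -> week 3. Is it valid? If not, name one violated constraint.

Sam owns both Research and Integrate and can only do one per week — holds.
Spec and Refactor need the same test rig — holds.
Refactor depends on Integrate — holds.
Spec and Plan need the same test rig — holds.

Yes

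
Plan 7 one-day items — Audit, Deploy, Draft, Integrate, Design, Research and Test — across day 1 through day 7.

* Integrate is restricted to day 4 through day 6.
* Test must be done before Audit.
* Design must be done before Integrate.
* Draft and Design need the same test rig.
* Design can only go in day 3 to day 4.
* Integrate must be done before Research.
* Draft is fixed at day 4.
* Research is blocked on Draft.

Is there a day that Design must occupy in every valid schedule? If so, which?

Design's window is day 3–day 4.
Draft is fixed at day 4, and Design can't share a day with Draft.
So Design must be day 3.

day 3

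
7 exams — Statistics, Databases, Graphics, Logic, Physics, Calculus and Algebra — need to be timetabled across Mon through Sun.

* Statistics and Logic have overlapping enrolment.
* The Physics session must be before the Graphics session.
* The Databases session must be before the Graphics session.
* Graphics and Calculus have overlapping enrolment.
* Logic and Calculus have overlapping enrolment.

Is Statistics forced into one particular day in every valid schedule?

Statistics can be Mon (e.g. Graphics -> Tue, Statistics -> Mon, Physics -> Mon, Databases -> Mon, Logic -> Tue, Algebra -> Mon, Calculus -> Mon) or Tue (e.g. Statistics=Tue, Algebra=Mon, Logic=Mon, Databases=Mon, Graphics=Tue, Physics=Mon, Calculus=Wed).

No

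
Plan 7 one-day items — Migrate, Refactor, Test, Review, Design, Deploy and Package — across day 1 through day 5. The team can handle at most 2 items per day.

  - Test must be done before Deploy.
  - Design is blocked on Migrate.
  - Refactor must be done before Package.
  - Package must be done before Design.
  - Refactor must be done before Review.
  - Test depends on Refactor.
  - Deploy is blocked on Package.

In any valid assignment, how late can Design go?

Precedence pushes Design to at least day 3.
Design at day 5 is achievable: Test -> day 2, Refactor -> day 1, Migrate -> day 1, Package -> day 2, Deploy -> day 3, Review -> day 3, Design -> day 5.

day 5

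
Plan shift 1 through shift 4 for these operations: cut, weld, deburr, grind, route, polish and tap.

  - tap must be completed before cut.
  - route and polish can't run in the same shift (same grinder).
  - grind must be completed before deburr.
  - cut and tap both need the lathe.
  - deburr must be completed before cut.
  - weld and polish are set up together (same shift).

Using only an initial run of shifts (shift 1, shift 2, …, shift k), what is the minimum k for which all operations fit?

3 shifts

The precedence chain requires at least 3 distinct shifts.
3 works (last occupied shift: shift 3): for example weld=shift 1; cut=shift 3; deburr=shift 2; grind=shift 1; tap=shift 1; polish=shift 1; route=shift 2.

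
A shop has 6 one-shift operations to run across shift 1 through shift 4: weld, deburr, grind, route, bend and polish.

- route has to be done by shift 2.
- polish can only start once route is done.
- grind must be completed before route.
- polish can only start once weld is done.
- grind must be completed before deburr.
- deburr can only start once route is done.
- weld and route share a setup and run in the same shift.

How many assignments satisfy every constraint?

16

Splitting on deburr: it can be shift 3 (8), shift 4 (8). Listing each branch's schedules as (weld, grind, route, bend, polish) by shift number:
deburr=shift 3: (2,1,2,1,3) (2,1,2,1,4) (2,1,2,2,3) (2,1,2,2,4) (2,1,2,3,3) (2,1,2,3,4) (2,1,2,4,3) (2,1,2,4,4) — 8.
deburr=shift 4: (2,1,2,1,3) (2,1,2,1,4) (2,1,2,2,3) (2,1,2,2,4) (2,1,2,3,3) (2,1,2,3,4) (2,1,2,4,3) (2,1,2,4,4) — 8.
Summing: 8 + 8 = 16.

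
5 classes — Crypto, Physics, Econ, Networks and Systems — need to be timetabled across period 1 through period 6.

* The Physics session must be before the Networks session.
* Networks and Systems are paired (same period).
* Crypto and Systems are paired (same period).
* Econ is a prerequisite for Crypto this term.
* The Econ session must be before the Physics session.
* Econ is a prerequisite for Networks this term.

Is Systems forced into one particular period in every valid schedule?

Systems can be period 3 (e.g. Econ=period 1; Networks=period 3; Physics=period 2; Crypto=period 3; Systems=period 3) or period 4 (e.g. Systems in period 4, Crypto in period 4, Networks in period 4, Physics in period 2, Econ in period 1).

No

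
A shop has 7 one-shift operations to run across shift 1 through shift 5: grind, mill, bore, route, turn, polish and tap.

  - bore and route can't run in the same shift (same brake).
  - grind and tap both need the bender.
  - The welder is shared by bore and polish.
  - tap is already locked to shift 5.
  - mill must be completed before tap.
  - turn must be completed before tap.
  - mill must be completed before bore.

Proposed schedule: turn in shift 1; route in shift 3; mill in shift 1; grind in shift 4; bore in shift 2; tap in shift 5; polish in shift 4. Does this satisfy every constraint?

Yes

grind and tap both need the bender — holds.
The welder is shared by bore and polish — holds.
mill must be completed before tap — holds.
turn must be completed before tap — holds.
bore and route can't run in the same shift (same brake) — holds.
mill must be completed before bore — holds.
tap is already locked to shift 5 — holds.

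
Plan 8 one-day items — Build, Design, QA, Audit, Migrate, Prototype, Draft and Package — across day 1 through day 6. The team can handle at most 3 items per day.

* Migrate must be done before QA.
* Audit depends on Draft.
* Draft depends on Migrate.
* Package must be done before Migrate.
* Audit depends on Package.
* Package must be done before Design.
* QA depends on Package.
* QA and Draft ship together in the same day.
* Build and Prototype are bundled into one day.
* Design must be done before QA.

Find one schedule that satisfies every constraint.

Package in day 1, QA in day 3, Migrate in day 2, Build in day 1, Design in day 2, Audit in day 4, Prototype in day 1, Draft in day 3

Checking: Package(day 1) before Migrate(day 2); Migrate(day 2) before QA(day 3); Package(day 1) before Audit(day 4); Draft(day 3) before Audit(day 4); Design(day 2) before QA(day 3); Migrate(day 2) before Draft(day 3); Package(day 1) before QA(day 3); Package(day 1) before Design(day 2); Build = Prototype = day 1; QA = Draft = day 3; max 3 per day (cap 3).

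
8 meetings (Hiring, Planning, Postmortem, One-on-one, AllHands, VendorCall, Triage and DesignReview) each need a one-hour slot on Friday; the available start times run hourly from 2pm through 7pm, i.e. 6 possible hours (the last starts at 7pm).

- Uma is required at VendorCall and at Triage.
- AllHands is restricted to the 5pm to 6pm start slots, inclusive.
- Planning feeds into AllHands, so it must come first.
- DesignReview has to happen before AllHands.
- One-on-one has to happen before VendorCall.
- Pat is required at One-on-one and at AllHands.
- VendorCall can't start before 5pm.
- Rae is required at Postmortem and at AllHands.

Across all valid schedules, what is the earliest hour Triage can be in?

2pm

Triage at 2pm is achievable: Planning in 2pm, Hiring in 2pm, One-on-one in 2pm, VendorCall in 5pm, AllHands in 5pm, Postmortem in 2pm, Triage in 2pm, DesignReview in 2pm.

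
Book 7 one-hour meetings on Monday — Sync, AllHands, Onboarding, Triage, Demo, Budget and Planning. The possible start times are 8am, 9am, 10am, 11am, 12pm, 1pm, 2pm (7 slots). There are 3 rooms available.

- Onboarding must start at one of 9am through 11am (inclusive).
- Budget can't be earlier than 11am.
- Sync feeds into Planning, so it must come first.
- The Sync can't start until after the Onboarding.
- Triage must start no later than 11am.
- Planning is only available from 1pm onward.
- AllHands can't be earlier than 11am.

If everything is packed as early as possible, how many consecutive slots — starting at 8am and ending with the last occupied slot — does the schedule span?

6

The precedence chain requires at least 3 distinct slots.
With at most 3 per slot and 7 meetings, at least 3 slots are needed.
Planning can't be placed before 1pm — that is slot 6 counting from 8am — so the schedule must run through at least 6 slots.
6 works (last occupied slot: 1pm): for example Sync -> 10am, Planning -> 1pm, Budget -> 11am, Demo -> 8am, AllHands -> 11am, Triage -> 8am, Onboarding -> 9am.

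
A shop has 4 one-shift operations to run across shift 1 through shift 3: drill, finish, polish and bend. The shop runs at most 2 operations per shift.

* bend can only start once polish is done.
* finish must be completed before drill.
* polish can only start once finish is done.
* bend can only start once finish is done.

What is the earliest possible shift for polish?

shift 2

Precedence pushes polish to at least shift 2; downstream work caps polish at shift 2.
polish at shift 2 is achievable: polish -> shift 2, drill -> shift 2, bend -> shift 3, finish -> shift 1.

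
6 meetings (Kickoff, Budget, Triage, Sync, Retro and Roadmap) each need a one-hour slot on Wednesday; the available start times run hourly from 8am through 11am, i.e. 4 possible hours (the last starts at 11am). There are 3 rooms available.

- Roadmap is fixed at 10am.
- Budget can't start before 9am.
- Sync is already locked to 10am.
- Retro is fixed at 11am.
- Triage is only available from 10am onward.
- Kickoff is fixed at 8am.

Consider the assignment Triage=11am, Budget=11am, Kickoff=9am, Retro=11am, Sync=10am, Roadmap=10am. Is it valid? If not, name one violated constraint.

There are 3 rooms available — holds.
Budget can't start before 9am — holds.
Sync is already locked to 10am — holds.
Kickoff is fixed at 8am — violated.
Roadmap is fixed at 10am — holds.
Retro is fixed at 11am — holds.
Triage is only available from 10am onward — holds.

Invalid. Kickoff is fixed at 8am.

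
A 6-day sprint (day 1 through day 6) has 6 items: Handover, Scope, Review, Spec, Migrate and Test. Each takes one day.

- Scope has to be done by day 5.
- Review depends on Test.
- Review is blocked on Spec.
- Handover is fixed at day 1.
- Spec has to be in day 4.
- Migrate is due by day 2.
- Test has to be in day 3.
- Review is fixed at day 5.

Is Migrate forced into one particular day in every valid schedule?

No

Migrate can be day 1 (e.g. Migrate -> day 1, Scope -> day 1, Review -> day 5, Handover -> day 1, Test -> day 3, Spec -> day 4) or day 2 (e.g. Scope=day 1, Test=day 3, Handover=day 1, Review=day 5, Spec=day 4, Migrate=day 2).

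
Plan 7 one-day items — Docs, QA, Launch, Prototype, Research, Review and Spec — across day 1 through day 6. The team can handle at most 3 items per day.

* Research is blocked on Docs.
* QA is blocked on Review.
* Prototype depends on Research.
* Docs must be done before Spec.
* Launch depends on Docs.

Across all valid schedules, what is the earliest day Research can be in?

day 2

Precedence pushes Research to at least day 2; downstream work caps Research at day 5.
Research at day 2 is achievable: Launch=day 2, Research=day 2, Review=day 1, Docs=day 1, Spec=day 3, Prototype=day 3, QA=day 2.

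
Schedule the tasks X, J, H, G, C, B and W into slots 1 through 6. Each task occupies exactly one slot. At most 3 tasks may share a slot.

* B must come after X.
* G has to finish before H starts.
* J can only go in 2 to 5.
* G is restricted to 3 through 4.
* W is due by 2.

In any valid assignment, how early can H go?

Precedence pushes H to at least 4.
H at 4 is achievable: X -> 1; C -> 1; G -> 3; H -> 4; W -> 1; J -> 2; B -> 2.

4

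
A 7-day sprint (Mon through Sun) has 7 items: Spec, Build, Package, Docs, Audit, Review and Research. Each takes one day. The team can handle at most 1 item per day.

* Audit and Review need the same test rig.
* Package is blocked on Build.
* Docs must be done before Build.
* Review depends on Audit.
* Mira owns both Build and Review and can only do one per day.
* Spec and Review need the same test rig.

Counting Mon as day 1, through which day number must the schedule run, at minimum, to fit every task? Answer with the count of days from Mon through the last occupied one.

The precedence chain requires at least 3 distinct days.
With at most 1 per day and 7 tasks, at least 7 days are needed.
7 works (last occupied day: Sun): for example Spec=Sat; Review=Fri; Docs=Mon; Build=Tue; Research=Sun; Package=Wed; Audit=Thu.

7 days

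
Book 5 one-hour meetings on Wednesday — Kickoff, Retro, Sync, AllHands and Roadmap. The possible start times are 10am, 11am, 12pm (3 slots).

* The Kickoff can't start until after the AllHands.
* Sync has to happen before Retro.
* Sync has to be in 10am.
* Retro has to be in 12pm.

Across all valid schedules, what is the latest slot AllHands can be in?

Downstream work caps AllHands at 11am.
AllHands at 11am is achievable: Retro=12pm, Roadmap=10am, Kickoff=12pm, AllHands=11am, Sync=10am.

11am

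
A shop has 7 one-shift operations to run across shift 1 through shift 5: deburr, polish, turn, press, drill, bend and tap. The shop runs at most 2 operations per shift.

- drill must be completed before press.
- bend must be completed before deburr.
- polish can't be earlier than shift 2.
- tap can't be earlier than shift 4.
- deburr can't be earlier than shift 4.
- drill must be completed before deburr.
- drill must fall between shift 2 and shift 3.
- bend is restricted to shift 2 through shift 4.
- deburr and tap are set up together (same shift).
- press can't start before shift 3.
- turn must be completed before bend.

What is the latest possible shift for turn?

Downstream work caps turn at shift 3.
turn at shift 3 is achievable: turn=shift 3, polish=shift 2, press=shift 3, deburr=shift 5, drill=shift 2, bend=shift 4, tap=shift 5.

shift 3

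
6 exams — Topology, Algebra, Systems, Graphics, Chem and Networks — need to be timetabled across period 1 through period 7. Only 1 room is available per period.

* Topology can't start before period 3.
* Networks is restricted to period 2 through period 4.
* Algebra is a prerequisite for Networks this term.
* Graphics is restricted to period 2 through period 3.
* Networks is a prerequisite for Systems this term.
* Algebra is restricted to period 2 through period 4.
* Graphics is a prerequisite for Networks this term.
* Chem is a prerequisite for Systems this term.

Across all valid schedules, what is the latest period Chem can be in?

Downstream work caps Chem at period 6.
Chem at period 6 is achievable: Topology in period 5, Algebra in period 3, Networks in period 4, Chem in period 6, Systems in period 7, Graphics in period 2.

period 6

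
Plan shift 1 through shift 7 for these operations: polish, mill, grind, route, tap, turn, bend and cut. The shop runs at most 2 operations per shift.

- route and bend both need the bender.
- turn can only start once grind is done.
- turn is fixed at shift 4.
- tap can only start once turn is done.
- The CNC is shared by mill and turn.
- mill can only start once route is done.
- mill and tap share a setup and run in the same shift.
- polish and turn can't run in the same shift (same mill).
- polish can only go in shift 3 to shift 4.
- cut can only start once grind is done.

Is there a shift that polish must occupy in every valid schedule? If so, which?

shift 3

polish's window is shift 3–shift 4.
turn is fixed at shift 4, and polish can't share a shift with turn.
So polish must be shift 3.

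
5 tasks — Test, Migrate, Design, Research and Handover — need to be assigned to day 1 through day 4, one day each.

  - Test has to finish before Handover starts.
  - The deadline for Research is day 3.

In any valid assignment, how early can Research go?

Research's own window allows nothing later than day 3.
Research at day 1 is achievable: Research=day 1; Handover=day 2; Test=day 1; Migrate=day 1; Design=day 1.

day 1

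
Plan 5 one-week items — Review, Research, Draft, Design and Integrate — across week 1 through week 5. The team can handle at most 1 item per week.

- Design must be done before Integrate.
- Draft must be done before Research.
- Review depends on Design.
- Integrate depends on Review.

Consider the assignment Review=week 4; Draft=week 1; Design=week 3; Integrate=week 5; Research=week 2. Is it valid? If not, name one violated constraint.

Yes, all constraints hold

Draft must be done before Research — holds.
Integrate depends on Review — holds.
Review depends on Design — holds.
Design must be done before Integrate — holds.
The team can handle at most 1 item per week — holds.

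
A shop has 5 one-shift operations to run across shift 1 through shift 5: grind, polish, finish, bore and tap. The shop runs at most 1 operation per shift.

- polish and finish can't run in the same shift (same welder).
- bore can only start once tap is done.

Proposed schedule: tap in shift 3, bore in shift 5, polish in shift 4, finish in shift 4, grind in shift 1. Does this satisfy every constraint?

Invalid. polish and finish can't run in the same shift (same welder).

polish and finish can't run in the same shift (same welder) — violated.
The shop runs at most 1 operation per shift — violated.
bore can only start once tap is done — holds.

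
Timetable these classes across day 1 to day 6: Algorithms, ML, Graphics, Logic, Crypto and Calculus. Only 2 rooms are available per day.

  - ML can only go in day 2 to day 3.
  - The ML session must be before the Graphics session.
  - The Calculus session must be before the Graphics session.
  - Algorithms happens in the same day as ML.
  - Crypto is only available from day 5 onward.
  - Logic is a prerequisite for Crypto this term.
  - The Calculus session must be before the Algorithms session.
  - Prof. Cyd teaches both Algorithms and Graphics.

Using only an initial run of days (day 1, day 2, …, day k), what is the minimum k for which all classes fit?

The precedence chain requires at least 3 distinct days.
With at most 2 per day and 6 classes, at least 3 days are needed.
Crypto can't be placed before day 5, so the schedule must run through at least day 5.
5 works (last occupied day: day 5): for example Algorithms in day 2; Calculus in day 1; Logic in day 1; ML in day 2; Graphics in day 3; Crypto in day 5.

5 days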